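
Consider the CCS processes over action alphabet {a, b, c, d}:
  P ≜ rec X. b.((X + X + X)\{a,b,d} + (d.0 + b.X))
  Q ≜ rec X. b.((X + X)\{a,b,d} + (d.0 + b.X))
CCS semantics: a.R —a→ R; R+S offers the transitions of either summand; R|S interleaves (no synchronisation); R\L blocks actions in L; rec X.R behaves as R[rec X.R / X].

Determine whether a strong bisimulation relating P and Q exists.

Reachable graph of P (3 states):
  p0 = rec X. b.((X + X + X)\{a,b,d} + (d.0 + b.X)) → -b-> p1
  p1 = ((rec X. b.((X + X + X)\{a,b,d} + (d.0 + b.X))) + (rec X. b.((X + X + X)\{a,b,d} + (d.0 + b.X))) + (rec X. b.((X + X + X)\{a,b,d} + (d.0 + b.X))))\{a,b,d} + (d.0 + b.(rec X. b.((X + X + X)\{a,b,d} + (d.0 + b.X)))) → -b-> p0, -d-> p2
  p2 = 0 → ·
Reachable graph of Q (3 states):
  q0 = rec X. b.((X + X)\{a,b,d} + (d.0 + b.X)) → -b-> q1
  q1 = ((rec X. b.((X + X)\{a,b,d} + (d.0 + b.X))) + (rec X. b.((X + X)\{a,b,d} + (d.0 + b.X))))\{a,b,d} + (d.0 + b.(rec X. b.((X + X)\{a,b,d} + (d.0 + b.X)))) → -b-> q0, -d-> q2
  q2 = 0 → ·
Coarsest stable partition (strong bisimilarity classes):
  B0 = {p0, q0}
  B1 = {p1, q1}
  B2 = {p2, q2}
p0 ∈ B0, q0 ∈ B0 → same block

YES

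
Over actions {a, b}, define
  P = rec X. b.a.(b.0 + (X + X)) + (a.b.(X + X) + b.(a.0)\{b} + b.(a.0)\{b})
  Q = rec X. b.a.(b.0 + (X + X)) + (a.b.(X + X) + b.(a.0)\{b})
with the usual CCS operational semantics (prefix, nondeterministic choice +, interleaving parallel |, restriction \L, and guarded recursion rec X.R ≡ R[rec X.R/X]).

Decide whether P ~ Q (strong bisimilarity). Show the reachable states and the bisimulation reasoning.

Reachable graph of P (8 states):
  p0 = rec X. b.a.(b.0 + (X + X)) + (a.b.(X + X) + b.(a.0)\{b} + b.(a.0)\{b}) | -a-> p1, -b-> p2, -b-> p3
  p1 = b.((rec X. b.a.(b.0 + (X + X)) + (a.b.(X + X) + b.(a.0)\{b} + b.(a.0)\{b})) + (rec X. b.a.(b.0 + (X + X)) + (a.b.(X + X) + b.(a.0)\{b} + b.(a.0)\{b}))) | -b-> p4
  p2 = (a.0)\{b} | -a-> p5
  p3 = a.(b.0 + ((rec X. b.a.(b.0 + (X + X)) + (a.b.(X + X) + b.(a.0)\{b} + b.(a.0)\{b})) + (rec X. b.a.(b.0 + (X + X)) + (a.b.(X + X) + b.(a.0)\{b} + b.(a.0)\{b})))) | -a-> p6
  p4 = (rec X. b.a.(b.0 + (X + X)) + (a.b.(X + X) + b.(a.0)\{b} + b.(a.0)\{b})) + (rec X. b.a.(b.0 + (X + X)) + (a.b.(X + X) + b.(a.0)\{b} + b.(a.0)\{b})) | -a-> p1, -b-> p2, -b-> p3
  p5 = 0\{b} | ∅
  p6 = b.0 + ((rec X. b.a.(b.0 + (X + X)) + (a.b.(X + X) + b.(a.0)\{b} + b.(a.0)\{b})) + (rec X. b.a.(b.0 + (X + X)) + (a.b.(X + X) + b.(a.0)\{b} + b.(a.0)\{b}))) | -a-> p1, -b-> p2, -b-> p3, -b-> p7
  p7 = 0 | ∅
Reachable graph of Q (8 states):
  q0 = rec X. b.a.(b.0 + (X + X)) + (a.b.(X + X) + b.(a.0)\{b}) | -a-> q1, -b-> q2, -b-> q3
  q1 = b.((rec X. b.a.(b.0 + (X + X)) + (a.b.(X + X) + b.(a.0)\{b})) + (rec X. b.a.(b.0 + (X + X)) + (a.b.(X + X) + b.(a.0)\{b}))) | -b-> q4
  q2 = (a.0)\{b} | -a-> q5
  q3 = a.(b.0 + ((rec X. b.a.(b.0 + (X + X)) + (a.b.(X + X) + b.(a.0)\{b})) + (rec X. b.a.(b.0 + (X + X)) + (a.b.(X + X) + b.(a.0)\{b})))) | -a-> q6
  q4 = (rec X. b.a.(b.0 + (X + X)) + (a.b.(X + X) + b.(a.0)\{b})) + (rec X. b.a.(b.0 + (X + X)) + (a.b.(X + X) + b.(a.0)\{b})) | -a-> q1, -b-> q2, -b-> q3
  q5 = 0\{b} | ∅
  q6 = b.0 + ((rec X. b.a.(b.0 + (X + X)) + (a.b.(X + X) + b.(a.0)\{b})) + (rec X. b.a.(b.0 + (X + X)) + (a.b.(X + X) + b.(a.0)\{b}))) | -a-> q1, -b-> q2, -b-> q3, -b-> q7
  q7 = 0 | ∅
Partition-refinement fixed point:
  B0 = {p0, p4, q0, q4}
  B1 = {p3, q3}
  B2 = {p6, q6}
  B3 = {p2, q2}
  B4 = {p5, p7, q5, q7}
  B5 = {p1, q1}
p0 ∈ B0, q0 ∈ B0 → same block

P ~ Q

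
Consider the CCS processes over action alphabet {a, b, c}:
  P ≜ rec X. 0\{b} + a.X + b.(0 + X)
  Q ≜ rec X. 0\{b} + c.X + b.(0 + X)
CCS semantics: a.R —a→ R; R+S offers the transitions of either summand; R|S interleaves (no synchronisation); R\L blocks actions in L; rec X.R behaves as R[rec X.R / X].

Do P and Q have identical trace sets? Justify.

trace-distinct — witness ⟨a⟩

Reachable graph of P (2 states):
  m0 = rec X. 0\{b} + a.X + b.(0 + X) :: —a→ m0, —b→ m1
  m1 = 0 + (rec X. 0\{b} + a.X + b.(0 + X)) :: —a→ m0, —b→ m1
Reachable graph of Q (2 states):
  n0 = rec X. 0\{b} + c.X + b.(0 + X) :: —b→ n1, —c→ n0
  n1 = 0 + (rec X. 0\{b} + c.X + b.(0 + X)) :: —b→ n1, —c→ n0
Executing a from P (initial set {m0}):
  after a @ step 1: {m0}
  — P admits the full trace.
Executing a from Q (initial set {n0}):
  after a @ step 1: no successor for Q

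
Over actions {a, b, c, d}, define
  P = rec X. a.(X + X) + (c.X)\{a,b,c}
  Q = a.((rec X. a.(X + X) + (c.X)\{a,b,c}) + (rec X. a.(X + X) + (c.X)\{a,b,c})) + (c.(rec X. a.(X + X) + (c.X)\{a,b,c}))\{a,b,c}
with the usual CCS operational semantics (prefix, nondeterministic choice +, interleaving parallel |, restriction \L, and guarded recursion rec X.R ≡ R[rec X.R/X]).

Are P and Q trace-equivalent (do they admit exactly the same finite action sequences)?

P's transition system — 2 states:
  u0 = rec X. a.(X + X) + (c.X)\{a,b,c} → —a→ u1
  u1 = (rec X. a.(X + X) + (c.X)\{a,b,c}) + (rec X. a.(X + X) + (c.X)\{a,b,c}) → —a→ u1
Q's transition system — 2 states:
  v0 = a.((rec X. a.(X + X) + (c.X)\{a,b,c}) + (rec X. a.(X + X) + (c.X)\{a,b,c})) + (c.(rec X. a.(X + X) + (c.X)\{a,b,c}))\{a,b,c} → —a→ v1
  v1 = (rec X. a.(X + X) + (c.X)\{a,b,c}) + (rec X. a.(X + X) + (c.X)\{a,b,c}) → —a→ v1
Coarsest stable partition (strong bisimilarity classes):
  B0 = {u0, u1, v0, v1}
u0 ∈ B0, v0 ∈ B0 → same block
Bisimilar ⇒ trace-equivalent.

trace-equivalent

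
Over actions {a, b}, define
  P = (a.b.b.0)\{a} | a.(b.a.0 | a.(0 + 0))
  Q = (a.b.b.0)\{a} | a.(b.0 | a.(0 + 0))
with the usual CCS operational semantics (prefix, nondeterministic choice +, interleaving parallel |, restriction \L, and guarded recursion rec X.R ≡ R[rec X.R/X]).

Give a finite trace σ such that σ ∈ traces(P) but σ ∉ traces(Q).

aaba

Reachable graph of P (7 states):
  m0 = (a.b.b.0)\{a} | a.(b.a.0 | a.(0 + 0)) :: —a→ m1
  m1 = (a.b.b.0)\{a} | (b.a.0 | a.(0 + 0)) :: —a→ m2, —b→ m3
  m2 = (a.b.b.0)\{a} | (b.a.0 | (0 + 0)) :: —b→ m4
  m3 = (a.b.b.0)\{a} | (a.0 | a.(0 + 0)) :: —a→ m4, —a→ m5
  m4 = (a.b.b.0)\{a} | (a.0 | (0 + 0)) :: —a→ m6
  m5 = (a.b.b.0)\{a} | (0 | a.(0 + 0)) :: —a→ m6
  m6 = (a.b.b.0)\{a} | (0 | (0 + 0)) :: ∅
Reachable graph of Q (5 states):
  n0 = (a.b.b.0)\{a} | a.(b.0 | a.(0 + 0)) :: —a→ n1
  n1 = (a.b.b.0)\{a} | (b.0 | a.(0 + 0)) :: —a→ n2, —b→ n3
  n2 = (a.b.b.0)\{a} | (b.0 | (0 + 0)) :: —b→ n4
  n3 = (a.b.b.0)\{a} | (0 | a.(0 + 0)) :: —a→ n4
  n4 = (a.b.b.0)\{a} | (0 | (0 + 0)) :: ∅
Executing aaba from P (initial set {m0}):
  after a @ step 1: {m1}
  after a @ step 2: {m2}
  after b @ step 3: {m4}
  after a @ step 4: {m6}
  ✓ P
Executing aaba from Q (initial set {n0}):
  after a @ step 1: {n1}
  after a @ step 2: {n2}
  after b @ step 3: {n4}
  after a @ step 4: ∅  — Q cannot continue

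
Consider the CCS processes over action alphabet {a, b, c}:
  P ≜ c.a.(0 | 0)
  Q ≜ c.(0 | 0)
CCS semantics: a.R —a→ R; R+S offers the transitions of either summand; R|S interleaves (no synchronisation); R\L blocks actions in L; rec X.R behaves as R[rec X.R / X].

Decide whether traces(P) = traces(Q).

Reachable graph of P (3 states):
  u0 = c.a.(0 | 0) → ··c··> u1
  u1 = a.(0 | 0) → ··a··> u2
  u2 = 0 | 0 → ∅
Reachable graph of Q (2 states):
  v0 = c.(0 | 0) → ··c··> v1
  v1 = 0 | 0 → ∅
Trace ⟨ca⟩ through P, begin at {u0}:
  [1] c ⇒ {u1}
  [2] a ⇒ {u2}
  — P admits the full trace.
Trace ⟨ca⟩ through Q, begin at {v0}:
  [1] c ⇒ {v1}
  [2] a ⇒ no successor for Q

NO — witness ⟨ca⟩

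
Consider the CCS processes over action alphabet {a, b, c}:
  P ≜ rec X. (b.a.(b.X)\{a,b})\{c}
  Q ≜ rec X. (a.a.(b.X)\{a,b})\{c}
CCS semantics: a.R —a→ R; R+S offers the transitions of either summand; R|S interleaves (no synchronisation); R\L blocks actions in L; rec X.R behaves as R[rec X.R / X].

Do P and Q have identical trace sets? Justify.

trace-distinct — witness ⟨b⟩

Reachable graph of P (3 states):
  p0 = rec X. (b.a.(b.X)\{a,b})\{c} | -b-> p1
  p1 = (a.(b.(rec X. (b.a.(b.X)\{a,b})\{c}))\{a,b})\{c} | -a-> p2
  p2 = (b.(rec X. (b.a.(b.X)\{a,b})\{c}))\{a,b}\{c} | ∅
Reachable graph of Q (3 states):
  q0 = rec X. (a.a.(b.X)\{a,b})\{c} | -a-> q1
  q1 = (a.(b.(rec X. (a.a.(b.X)\{a,b})\{c}))\{a,b})\{c} | -a-> q2
  q2 = (b.(rec X. (a.a.(b.X)\{a,b})\{c}))\{a,b}\{c} | ∅
Trace ⟨b⟩ through P, begin at {p0}:
  step 1 (b): {p1}
  — P admits the full trace.
Trace ⟨b⟩ through Q, begin at {q0}:
  step 1 (b): ∅  — Q cannot continue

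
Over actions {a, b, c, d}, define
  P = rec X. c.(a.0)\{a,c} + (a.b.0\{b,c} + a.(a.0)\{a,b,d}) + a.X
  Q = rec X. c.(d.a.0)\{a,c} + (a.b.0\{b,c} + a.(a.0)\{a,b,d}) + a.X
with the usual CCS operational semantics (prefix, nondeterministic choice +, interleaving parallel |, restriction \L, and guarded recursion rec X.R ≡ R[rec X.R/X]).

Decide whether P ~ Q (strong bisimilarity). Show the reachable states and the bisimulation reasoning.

LTS(P): 5 reachable states
  u0 = rec X. c.(a.0)\{a,c} + (a.b.0\{b,c} + a.(a.0)\{a,b,d}) + a.X | ··a··> u0, ··a··> u1, ··a··> u2, ··c··> u3
  u1 = (a.0)\{a,b,d} | deadlocked
  u2 = b.0\{b,c} | ··b··> u4
  u3 = (a.0)\{a,c} | deadlocked
  u4 = 0\{b,c} | deadlocked
LTS(Q): 6 reachable states
  v0 = rec X. c.(d.a.0)\{a,c} + (a.b.0\{b,c} + a.(a.0)\{a,b,d}) + a.X | ··a··> v0, ··a··> v1, ··a··> v2, ··c··> v3
  v1 = (a.0)\{a,b,d} | deadlocked
  v2 = b.0\{b,c} | ··b··> v4
  v3 = (d.a.0)\{a,c} | ··d··> v5
  v4 = 0\{b,c} | deadlocked
  v5 = (a.0)\{a,c} | deadlocked
Coarsest stable partition (strong bisimilarity classes):
  B0 = {u0}
  B1 = {u1, u3, u4, v1, v4, v5}
  B2 = {u2, v2}
  B3 = {v0}
  B4 = {v3}
u0 ∈ B0, v0 ∈ B3 → different blocks

P ≁ Q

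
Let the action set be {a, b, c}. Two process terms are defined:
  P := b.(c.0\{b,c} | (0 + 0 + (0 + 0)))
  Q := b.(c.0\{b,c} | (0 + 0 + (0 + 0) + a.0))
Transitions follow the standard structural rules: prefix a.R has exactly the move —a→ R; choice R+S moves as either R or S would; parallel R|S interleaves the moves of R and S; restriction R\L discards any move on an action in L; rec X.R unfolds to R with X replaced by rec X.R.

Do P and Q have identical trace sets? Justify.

NO — witness ⟨ba⟩

Reachable graph of P (3 states):
  p0 = b.(c.0\{b,c} | (0 + 0 + (0 + 0))) | =b=> p1
  p1 = c.0\{b,c} | (0 + 0 + (0 + 0)) | =c=> p2
  p2 = 0\{b,c} | (0 + 0 + (0 + 0)) | stopped
Reachable graph of Q (5 states):
  q0 = b.(c.0\{b,c} | (0 + 0 + (0 + 0) + a.0)) | =b=> q1
  q1 = c.0\{b,c} | (0 + 0 + (0 + 0) + a.0) | =a=> q2, =c=> q3
  q2 = c.0\{b,c} | 0 | =c=> q4
  q3 = 0\{b,c} | (0 + 0 + (0 + 0) + a.0) | =a=> q4
  q4 = 0\{b,c} | 0 | stopped
Run σ = ⟨ba⟩ on Q: start {q0}
  step 1 (b): {q1}
  step 2 (a): {q2}
  Q completes σ.
Run σ = ⟨ba⟩ on P: start {p0}
  step 1 (b): {p1}
  step 2 (a): no successor for P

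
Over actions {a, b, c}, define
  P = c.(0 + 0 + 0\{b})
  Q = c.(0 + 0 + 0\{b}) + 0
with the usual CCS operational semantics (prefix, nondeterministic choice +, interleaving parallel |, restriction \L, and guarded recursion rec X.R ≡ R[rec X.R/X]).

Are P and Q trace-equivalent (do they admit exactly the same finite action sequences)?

LTS(P): 2 reachable states
  p0 = c.(0 + 0 + 0\{b}) :: —c→ p1
  p1 = 0 + 0 + 0\{b} :: stopped
LTS(Q): 2 reachable states
  q0 = c.(0 + 0 + 0\{b}) + 0 :: —c→ q1
  q1 = 0 + 0 + 0\{b} :: stopped
Bisimilarity quotient blocks:
  B0 = {p0, q0}
  B1 = {p1, q1}
p0 ∈ B0, q0 ∈ B0 → same block
Bisimilar ⇒ trace-equivalent.

trace-equivalent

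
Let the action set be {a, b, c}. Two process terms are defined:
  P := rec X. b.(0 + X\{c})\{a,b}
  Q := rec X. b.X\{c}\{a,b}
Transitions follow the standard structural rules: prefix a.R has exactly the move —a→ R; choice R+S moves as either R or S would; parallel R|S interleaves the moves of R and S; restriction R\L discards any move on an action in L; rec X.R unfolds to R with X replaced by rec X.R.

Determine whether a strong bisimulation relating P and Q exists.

Reachable graph of P (2 states):
  s0 = rec X. b.(0 + X\{c})\{a,b} | ··b··> s1
  s1 = (0 + (rec X. b.(0 + X\{c})\{a,b})\{c})\{a,b} | (no moves)
Reachable graph of Q (2 states):
  t0 = rec X. b.X\{c}\{a,b} | ··b··> t1
  t1 = (rec X. b.X\{c}\{a,b})\{c}\{a,b} | (no moves)
Partition-refinement fixed point:
  B0 = {s0, t0}
  B1 = {s1, t1}
s0 ∈ B0, t0 ∈ B0 → same block

P ~ Q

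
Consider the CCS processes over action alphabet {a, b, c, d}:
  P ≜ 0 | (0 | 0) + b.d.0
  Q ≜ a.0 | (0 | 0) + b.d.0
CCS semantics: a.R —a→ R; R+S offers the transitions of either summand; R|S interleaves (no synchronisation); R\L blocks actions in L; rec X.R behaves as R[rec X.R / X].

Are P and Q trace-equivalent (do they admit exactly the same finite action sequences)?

NO — witness ⟨a⟩

Reachable graph of P (3 states):
  p0 = 0 | (0 | 0) + b.d.0 :: =b=> p1
  p1 = d.0 :: =d=> p2
  p2 = 0 :: (no moves)
Reachable graph of Q (4 states):
  q0 = a.0 | (0 | 0) + b.d.0 :: =a=> q1, =b=> q2
  q1 = 0 | (0 | 0) :: (no moves)
  q2 = d.0 :: =d=> q3
  q3 = 0 :: (no moves)
Run σ = ⟨a⟩ on Q: start {q0}
  after a @ step 1: {q1}
  ✓ Q
Run σ = ⟨a⟩ on P: start {p0}
  after a @ step 1: no successor for P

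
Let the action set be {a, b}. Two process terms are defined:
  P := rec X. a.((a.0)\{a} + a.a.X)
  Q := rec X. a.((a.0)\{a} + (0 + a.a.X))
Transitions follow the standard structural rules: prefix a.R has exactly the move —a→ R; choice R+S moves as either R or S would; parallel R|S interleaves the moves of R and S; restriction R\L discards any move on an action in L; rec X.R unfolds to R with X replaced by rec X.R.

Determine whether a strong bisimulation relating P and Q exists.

P ~ Q

Reachable graph of P (3 states):
  u0 = rec X. a.((a.0)\{a} + a.a.X) ⊢ -a-> u1
  u1 = (a.0)\{a} + a.a.(rec X. a.((a.0)\{a} + a.a.X)) ⊢ -a-> u2
  u2 = a.(rec X. a.((a.0)\{a} + a.a.X)) ⊢ -a-> u0
Reachable graph of Q (3 states):
  v0 = rec X. a.((a.0)\{a} + (0 + a.a.X)) ⊢ -a-> v1
  v1 = (a.0)\{a} + (0 + a.a.(rec X. a.((a.0)\{a} + (0 + a.a.X)))) ⊢ -a-> v2
  v2 = a.(rec X. a.((a.0)\{a} + (0 + a.a.X))) ⊢ -a-> v0
Coarsest stable partition (strong bisimilarity classes):
  B0 = {u0, u1, u2, v0, v1, v2}
u0 ∈ B0, v0 ∈ B0 → same block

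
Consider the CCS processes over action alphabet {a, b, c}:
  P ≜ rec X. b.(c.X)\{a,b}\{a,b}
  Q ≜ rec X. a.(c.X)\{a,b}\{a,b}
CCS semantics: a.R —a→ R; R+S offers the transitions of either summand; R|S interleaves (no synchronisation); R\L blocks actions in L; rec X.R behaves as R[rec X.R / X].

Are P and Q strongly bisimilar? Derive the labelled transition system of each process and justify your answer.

P ≁ Q

LTS(P): 3 reachable states
  p0 = rec X. b.(c.X)\{a,b}\{a,b} ⊢ =b=> p1
  p1 = (c.(rec X. b.(c.X)\{a,b}\{a,b}))\{a,b}\{a,b} ⊢ =c=> p2
  p2 = (rec X. b.(c.X)\{a,b}\{a,b})\{a,b}\{a,b} ⊢ ∅
LTS(Q): 3 reachable states
  q0 = rec X. a.(c.X)\{a,b}\{a,b} ⊢ =a=> q1
  q1 = (c.(rec X. a.(c.X)\{a,b}\{a,b}))\{a,b}\{a,b} ⊢ =c=> q2
  q2 = (rec X. a.(c.X)\{a,b}\{a,b})\{a,b}\{a,b} ⊢ ∅
Partition-refinement fixed point:
  B0 = {p0}
  B1 = {p1, q1}
  B2 = {p2, q2}
  B3 = {q0}
p0 ∈ B0, q0 ∈ B3 → different blocks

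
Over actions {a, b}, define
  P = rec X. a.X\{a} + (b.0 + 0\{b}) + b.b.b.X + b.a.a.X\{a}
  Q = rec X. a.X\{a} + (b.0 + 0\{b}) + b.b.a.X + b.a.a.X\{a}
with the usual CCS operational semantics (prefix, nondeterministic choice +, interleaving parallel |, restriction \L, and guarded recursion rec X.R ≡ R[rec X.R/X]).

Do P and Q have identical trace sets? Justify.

P's transition system — 11 states:
  p0 = rec X. a.X\{a} + (b.0 + 0\{b}) + b.b.b.X + b.a.a.X\{a} | --a--▸ p1, --b--▸ p2, --b--▸ p3, --b--▸ p4
  p1 = (rec X. a.X\{a} + (b.0 + 0\{b}) + b.b.b.X + b.a.a.X\{a})\{a} | --b--▸ p5, --b--▸ p6, --b--▸ p7
  p2 = 0 | (no moves)
  p3 = a.a.(rec X. a.X\{a} + (b.0 + 0\{b}) + b.b.b.X + b.a.a.X\{a})\{a} | --a--▸ p8
  p4 = b.b.(rec X. a.X\{a} + (b.0 + 0\{b}) + b.b.b.X + b.a.a.X\{a}) | --b--▸ p9
  p5 = (a.a.(rec X. a.X\{a} + (b.0 + 0\{b}) + b.b.b.X + b.a.a.X\{a})\{a})\{a} | (no moves)
  p6 = (b.b.(rec X. a.X\{a} + (b.0 + 0\{b}) + b.b.b.X + b.a.a.X\{a}))\{a} | --b--▸ p10
  p7 = 0\{a} | (no moves)
  p8 = a.(rec X. a.X\{a} + (b.0 + 0\{b}) + b.b.b.X + b.a.a.X\{a})\{a} | --a--▸ p1
  p9 = b.(rec X. a.X\{a} + (b.0 + 0\{b}) + b.b.b.X + b.a.a.X\{a}) | --b--▸ p0
  p10 = (b.(rec X. a.X\{a} + (b.0 + 0\{b}) + b.b.b.X + b.a.a.X\{a}))\{a} | --b--▸ p1
Q's transition system — 11 states:
  q0 = rec X. a.X\{a} + (b.0 + 0\{b}) + b.b.a.X + b.a.a.X\{a} | --a--▸ q1, --b--▸ q2, --b--▸ q3, --b--▸ q4
  q1 = (rec X. a.X\{a} + (b.0 + 0\{b}) + b.b.a.X + b.a.a.X\{a})\{a} | --b--▸ q5, --b--▸ q6, --b--▸ q7
  q2 = 0 | (no moves)
  q3 = a.a.(rec X. a.X\{a} + (b.0 + 0\{b}) + b.b.a.X + b.a.a.X\{a})\{a} | --a--▸ q8
  q4 = b.a.(rec X. a.X\{a} + (b.0 + 0\{b}) + b.b.a.X + b.a.a.X\{a}) | --b--▸ q9
  q5 = (a.a.(rec X. a.X\{a} + (b.0 + 0\{b}) + b.b.a.X + b.a.a.X\{a})\{a})\{a} | (no moves)
  q6 = (b.a.(rec X. a.X\{a} + (b.0 + 0\{b}) + b.b.a.X + b.a.a.X\{a}))\{a} | --b--▸ q10
  q7 = 0\{a} | (no moves)
  q8 = a.(rec X. a.X\{a} + (b.0 + 0\{b}) + b.b.a.X + b.a.a.X\{a})\{a} | --a--▸ q1
  q9 = a.(rec X. a.X\{a} + (b.0 + 0\{b}) + b.b.a.X + b.a.a.X\{a}) | --a--▸ q0
  q10 = (a.(rec X. a.X\{a} + (b.0 + 0\{b}) + b.b.a.X + b.a.a.X\{a}))\{a} | (no moves)
Run σ = ⟨bbb⟩ on P: start {p0}
  step 1 (b): {p2, p3, p4}
  step 2 (b): {p9}
  step 3 (b): {p0}
  ✓ P
Run σ = ⟨bbb⟩ on Q: start {q0}
  step 1 (b): {q2, q3, q4}
  step 2 (b): {q9}
  step 3 (b): no successor for Q

NO — witness ⟨bbb⟩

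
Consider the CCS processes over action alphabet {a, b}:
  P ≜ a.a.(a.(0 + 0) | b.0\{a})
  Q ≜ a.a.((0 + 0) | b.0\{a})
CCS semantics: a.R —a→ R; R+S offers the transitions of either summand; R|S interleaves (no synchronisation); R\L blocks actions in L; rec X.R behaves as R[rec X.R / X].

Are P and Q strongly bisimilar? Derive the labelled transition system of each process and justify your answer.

P's transition system — 6 states:
  p0 = a.a.(a.(0 + 0) | b.0\{a}) has moves =a=> p1
  p1 = a.(a.(0 + 0) | b.0\{a}) has moves =a=> p2
  p2 = a.(0 + 0) | b.0\{a} has moves =a=> p3, =b=> p4
  p3 = (0 + 0) | b.0\{a} has moves =b=> p5
  p4 = a.(0 + 0) | 0\{a} has moves =a=> p5
  p5 = (0 + 0) | 0\{a} has moves stopped
Q's transition system — 4 states:
  q0 = a.a.((0 + 0) | b.0\{a}) has moves =a=> q1
  q1 = a.((0 + 0) | b.0\{a}) has moves =a=> q2
  q2 = (0 + 0) | b.0\{a} has moves =b=> q3
  q3 = (0 + 0) | 0\{a} has moves stopped
Coarsest stable partition (strong bisimilarity classes):
  B0 = {p0}
  B1 = {p1}
  B2 = {p2}
  B3 = {p3, q2}
  B4 = {p5, q3}
  B5 = {p4}
  B6 = {q0}
  B7 = {q1}
p0 ∈ B0, q0 ∈ B6 → different blocks

not bisimilar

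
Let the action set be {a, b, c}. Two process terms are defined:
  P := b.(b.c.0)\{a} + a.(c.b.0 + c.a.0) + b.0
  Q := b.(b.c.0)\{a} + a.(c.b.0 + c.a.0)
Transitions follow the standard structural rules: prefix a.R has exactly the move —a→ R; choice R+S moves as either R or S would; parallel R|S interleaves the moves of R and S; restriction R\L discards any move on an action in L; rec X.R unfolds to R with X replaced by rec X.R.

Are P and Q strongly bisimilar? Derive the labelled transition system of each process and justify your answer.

P's transition system — 8 states:
  s0 = b.(b.c.0)\{a} + a.(c.b.0 + c.a.0) + b.0 ⊢ -a-> s1, -b-> s2, -b-> s3
  s1 = c.b.0 + c.a.0 ⊢ -c-> s4, -c-> s5
  s2 = (b.c.0)\{a} ⊢ -b-> s6
  s3 = 0 ⊢ ∅
  s4 = a.0 ⊢ -a-> s3
  s5 = b.0 ⊢ -b-> s3
  s6 = (c.0)\{a} ⊢ -c-> s7
  s7 = 0\{a} ⊢ ∅
Q's transition system — 8 states:
  t0 = b.(b.c.0)\{a} + a.(c.b.0 + c.a.0) ⊢ -a-> t1, -b-> t2
  t1 = c.b.0 + c.a.0 ⊢ -c-> t3, -c-> t4
  t2 = (b.c.0)\{a} ⊢ -b-> t5
  t3 = a.0 ⊢ -a-> t6
  t4 = b.0 ⊢ -b-> t6
  t5 = (c.0)\{a} ⊢ -c-> t7
  t6 = 0 ⊢ ∅
  t7 = 0\{a} ⊢ ∅
Coarsest stable partition (strong bisimilarity classes):
  B0 = {s0}
  B1 = {s1, t1}
  B2 = {s4, t3}
  B3 = {s3, s7, t6, t7}
  B4 = {s5, t4}
  B5 = {s2, t2}
  B6 = {s6, t5}
  B7 = {t0}
s0 ∈ B0, t0 ∈ B7 → different blocks

NO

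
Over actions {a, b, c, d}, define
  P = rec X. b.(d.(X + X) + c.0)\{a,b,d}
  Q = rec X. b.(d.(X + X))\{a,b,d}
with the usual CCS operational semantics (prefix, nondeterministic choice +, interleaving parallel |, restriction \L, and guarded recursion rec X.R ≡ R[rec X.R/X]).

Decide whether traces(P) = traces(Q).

P's transition system — 3 states:
  s0 = rec X. b.(d.(X + X) + c.0)\{a,b,d} → --b--▸ s1
  s1 = (d.((rec X. b.(d.(X + X) + c.0)\{a,b,d}) + (rec X. b.(d.(X + X) + c.0)\{a,b,d})) + c.0)\{a,b,d} → --c--▸ s2
  s2 = 0\{a,b,d} → (no moves)
Q's transition system — 2 states:
  t0 = rec X. b.(d.(X + X))\{a,b,d} → --b--▸ t1
  t1 = (d.((rec X. b.(d.(X + X))\{a,b,d}) + (rec X. b.(d.(X + X))\{a,b,d})))\{a,b,d} → (no moves)
Trace ⟨bc⟩ through P, begin at {s0}:
  [1] b ⇒ {s1}
  [2] c ⇒ {s2}
  — P admits the full trace.
Trace ⟨bc⟩ through Q, begin at {t0}:
  [1] b ⇒ {t1}
  [2] c ⇒ ∅  — Q cannot continue

traces(P) ≠ traces(Q) — witness ⟨bc⟩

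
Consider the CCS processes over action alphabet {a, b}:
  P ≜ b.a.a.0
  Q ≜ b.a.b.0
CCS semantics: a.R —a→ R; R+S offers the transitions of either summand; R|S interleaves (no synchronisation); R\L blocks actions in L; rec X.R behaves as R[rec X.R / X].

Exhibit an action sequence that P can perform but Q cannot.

P's transition system — 4 states:
  s0 = b.a.a.0 :: —b→ s1
  s1 = a.a.0 :: —a→ s2
  s2 = a.0 :: —a→ s3
  s3 = 0 :: ·
Q's transition system — 4 states:
  t0 = b.a.b.0 :: —b→ t1
  t1 = a.b.0 :: —a→ t2
  t2 = b.0 :: —b→ t3
  t3 = 0 :: ·
Executing baa from P (initial set {s0}):
  step 1 (b): {s1}
  step 2 (a): {s2}
  step 3 (a): {s3}
  ✓ P
Executing baa from Q (initial set {t0}):
  step 1 (b): {t1}
  step 2 (a): {t2}
  step 3 (a): no successor for Q

baa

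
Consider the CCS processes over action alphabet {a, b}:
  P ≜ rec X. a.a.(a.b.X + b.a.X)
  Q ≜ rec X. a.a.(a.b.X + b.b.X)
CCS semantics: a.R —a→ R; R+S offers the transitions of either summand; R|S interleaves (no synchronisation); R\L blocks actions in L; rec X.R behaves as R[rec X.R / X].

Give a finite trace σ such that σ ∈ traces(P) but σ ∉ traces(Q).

Reachable graph of P (5 states):
  m0 = rec X. a.a.(a.b.X + b.a.X) :: =a=> m1
  m1 = a.(a.b.(rec X. a.a.(a.b.X + b.a.X)) + b.a.(rec X. a.a.(a.b.X + b.a.X))) :: =a=> m2
  m2 = a.b.(rec X. a.a.(a.b.X + b.a.X)) + b.a.(rec X. a.a.(a.b.X + b.a.X)) :: =a=> m3, =b=> m4
  m3 = b.(rec X. a.a.(a.b.X + b.a.X)) :: =b=> m0
  m4 = a.(rec X. a.a.(a.b.X + b.a.X)) :: =a=> m0
Reachable graph of Q (4 states):
  n0 = rec X. a.a.(a.b.X + b.b.X) :: =a=> n1
  n1 = a.(a.b.(rec X. a.a.(a.b.X + b.b.X)) + b.b.(rec X. a.a.(a.b.X + b.b.X))) :: =a=> n2
  n2 = a.b.(rec X. a.a.(a.b.X + b.b.X)) + b.b.(rec X. a.a.(a.b.X + b.b.X)) :: =a=> n3, =b=> n3
  n3 = b.(rec X. a.a.(a.b.X + b.b.X)) :: =b=> n0
Run σ = ⟨aaba⟩ on P: start {m0}
  [1] a ⇒ {m1}
  [2] a ⇒ {m2}
  [3] b ⇒ {m4}
  [4] a ⇒ {m0}
  ✓ P
Run σ = ⟨aaba⟩ on Q: start {n0}
  [1] a ⇒ {n1}
  [2] a ⇒ {n2}
  [3] b ⇒ {n3}
  [4] a ⇒ no successor for Q

aaba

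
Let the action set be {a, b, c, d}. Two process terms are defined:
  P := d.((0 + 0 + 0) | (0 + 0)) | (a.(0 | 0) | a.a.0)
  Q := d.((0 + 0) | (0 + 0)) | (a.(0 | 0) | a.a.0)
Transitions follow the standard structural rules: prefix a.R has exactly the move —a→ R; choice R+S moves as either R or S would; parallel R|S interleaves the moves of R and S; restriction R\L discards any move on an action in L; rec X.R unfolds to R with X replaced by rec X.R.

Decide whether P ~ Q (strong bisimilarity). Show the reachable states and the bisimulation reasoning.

bisimilar

Reachable graph of P (12 states):
  p0 = d.((0 + 0 + 0) | (0 + 0)) | (a.(0 | 0) | a.a.0) has moves —a→ p1, —a→ p2, —d→ p3
  p1 = d.((0 + 0 + 0) | (0 + 0)) | (0 | 0 | a.a.0) has moves —a→ p4, —d→ p5
  p2 = d.((0 + 0 + 0) | (0 + 0)) | (a.(0 | 0) | a.0) has moves —a→ p4, —a→ p6, —d→ p7
  p3 = (0 + 0 + 0) | (0 + 0) | (a.(0 | 0) | a.a.0) has moves —a→ p5, —a→ p7
  p4 = d.((0 + 0 + 0) | (0 + 0)) | (0 | 0 | a.0) has moves —a→ p8, —d→ p9
  p5 = (0 + 0 + 0) | (0 + 0) | (0 | 0 | a.a.0) has moves —a→ p9
  p6 = d.((0 + 0 + 0) | (0 + 0)) | (a.(0 | 0) | 0) has moves —a→ p8, —d→ p10
  p7 = (0 + 0 + 0) | (0 + 0) | (a.(0 | 0) | a.0) has moves —a→ p10, —a→ p9
  p8 = d.((0 + 0 + 0) | (0 + 0)) | (0 | 0 | 0) has moves —d→ p11
  p9 = (0 + 0 + 0) | (0 + 0) | (0 | 0 | a.0) has moves —a→ p11
  p10 = (0 + 0 + 0) | (0 + 0) | (a.(0 | 0) | 0) has moves —a→ p11
  p11 = (0 + 0 + 0) | (0 + 0) | (0 | 0 | 0) has moves stopped
Reachable graph of Q (12 states):
  q0 = d.((0 + 0) | (0 + 0)) | (a.(0 | 0) | a.a.0) has moves —a→ q1, —a→ q2, —d→ q3
  q1 = d.((0 + 0) | (0 + 0)) | (0 | 0 | a.a.0) has moves —a→ q4, —d→ q5
  q2 = d.((0 + 0) | (0 + 0)) | (a.(0 | 0) | a.0) has moves —a→ q4, —a→ q6, —d→ q7
  q3 = (0 + 0) | (0 + 0) | (a.(0 | 0) | a.a.0) has moves —a→ q5, —a→ q7
  q4 = d.((0 + 0) | (0 + 0)) | (0 | 0 | a.0) has moves —a→ q8, —d→ q9
  q5 = (0 + 0) | (0 + 0) | (0 | 0 | a.a.0) has moves —a→ q9
  q6 = d.((0 + 0) | (0 + 0)) | (a.(0 | 0) | 0) has moves —a→ q8, —d→ q10
  q7 = (0 + 0) | (0 + 0) | (a.(0 | 0) | a.0) has moves —a→ q10, —a→ q9
  q8 = d.((0 + 0) | (0 + 0)) | (0 | 0 | 0) has moves —d→ q11
  q9 = (0 + 0) | (0 + 0) | (0 | 0 | a.0) has moves —a→ q11
  q10 = (0 + 0) | (0 + 0) | (a.(0 | 0) | 0) has moves —a→ q11
  q11 = (0 + 0) | (0 + 0) | (0 | 0 | 0) has moves stopped
Partition-refinement fixed point:
  B0 = {p0, q0}
  B1 = {p3, q3}
  B2 = {p5, p7, q5, q7}
  B3 = {p10, p9, q10, q9}
  B4 = {p11, q11}
  B5 = {p1, p2, q1, q2}
  B6 = {p4, p6, q4, q6}
  B7 = {p8, q8}
p0 ∈ B0, q0 ∈ B0 → same block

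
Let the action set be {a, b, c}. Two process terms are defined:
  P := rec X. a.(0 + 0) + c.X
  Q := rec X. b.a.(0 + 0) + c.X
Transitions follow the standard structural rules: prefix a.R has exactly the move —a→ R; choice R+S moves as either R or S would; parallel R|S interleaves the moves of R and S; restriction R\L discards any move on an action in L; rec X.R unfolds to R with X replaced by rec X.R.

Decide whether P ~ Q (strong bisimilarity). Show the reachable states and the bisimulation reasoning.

Reachable graph of P (2 states):
  s0 = rec X. a.(0 + 0) + c.X ⊢ —a→ s1, —c→ s0
  s1 = 0 + 0 ⊢ ∅
Reachable graph of Q (3 states):
  t0 = rec X. b.a.(0 + 0) + c.X ⊢ —b→ t1, —c→ t0
  t1 = a.(0 + 0) ⊢ —a→ t2
  t2 = 0 + 0 ⊢ ∅
Coarsest stable partition (strong bisimilarity classes):
  B0 = {s0}
  B1 = {s1, t2}
  B2 = {t0}
  B3 = {t1}
s0 ∈ B0, t0 ∈ B2 → different blocks

P ≁ Q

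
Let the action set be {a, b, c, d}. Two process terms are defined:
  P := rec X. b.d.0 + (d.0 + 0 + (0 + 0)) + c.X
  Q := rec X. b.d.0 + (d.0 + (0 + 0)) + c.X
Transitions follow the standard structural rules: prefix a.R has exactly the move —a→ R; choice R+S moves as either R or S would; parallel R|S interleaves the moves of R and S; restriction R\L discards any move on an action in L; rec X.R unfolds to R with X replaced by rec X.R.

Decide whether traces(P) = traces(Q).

trace-equivalent

Reachable graph of P (3 states):
  s0 = rec X. b.d.0 + (d.0 + 0 + (0 + 0)) + c.X | ··b··> s1, ··c··> s0, ··d··> s2
  s1 = d.0 | ··d··> s2
  s2 = 0 | ·
Reachable graph of Q (3 states):
  t0 = rec X. b.d.0 + (d.0 + (0 + 0)) + c.X | ··b··> t1, ··c··> t0, ··d··> t2
  t1 = d.0 | ··d··> t2
  t2 = 0 | ·
Partition-refinement fixed point:
  B0 = {s0, t0}
  B1 = {s2, t2}
  B2 = {s1, t1}
s0 ∈ B0, t0 ∈ B0 → same block
Bisimilar ⇒ trace-equivalent.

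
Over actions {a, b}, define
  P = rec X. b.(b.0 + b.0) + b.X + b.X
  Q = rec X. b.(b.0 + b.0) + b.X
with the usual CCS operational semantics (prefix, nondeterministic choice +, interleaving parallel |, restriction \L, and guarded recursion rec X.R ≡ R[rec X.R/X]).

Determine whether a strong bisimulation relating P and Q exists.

bisimilar

LTS(P): 3 reachable states
  m0 = rec X. b.(b.0 + b.0) + b.X + b.X :: =b=> m0, =b=> m1
  m1 = b.0 + b.0 :: =b=> m2
  m2 = 0 :: deadlocked
LTS(Q): 3 reachable states
  n0 = rec X. b.(b.0 + b.0) + b.X :: =b=> n0, =b=> n1
  n1 = b.0 + b.0 :: =b=> n2
  n2 = 0 :: deadlocked
Partition-refinement fixed point:
  B0 = {m0, n0}
  B1 = {m1, n1}
  B2 = {m2, n2}
m0 ∈ B0, n0 ∈ B0 → same block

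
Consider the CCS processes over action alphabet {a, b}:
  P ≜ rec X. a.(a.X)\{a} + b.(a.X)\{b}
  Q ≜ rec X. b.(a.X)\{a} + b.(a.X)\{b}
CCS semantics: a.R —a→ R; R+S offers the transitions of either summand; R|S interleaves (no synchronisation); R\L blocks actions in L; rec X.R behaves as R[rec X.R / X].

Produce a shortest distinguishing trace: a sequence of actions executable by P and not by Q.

Reachable graph of P (5 states):
  p0 = rec X. a.(a.X)\{a} + b.(a.X)\{b} | -a-> p1, -b-> p2
  p1 = (a.(rec X. a.(a.X)\{a} + b.(a.X)\{b}))\{a} | (no moves)
  p2 = (a.(rec X. a.(a.X)\{a} + b.(a.X)\{b}))\{b} | -a-> p3
  p3 = (rec X. a.(a.X)\{a} + b.(a.X)\{b})\{b} | -a-> p4
  p4 = (a.(rec X. a.(a.X)\{a} + b.(a.X)\{b}))\{a}\{b} | (no moves)
Reachable graph of Q (4 states):
  q0 = rec X. b.(a.X)\{a} + b.(a.X)\{b} | -b-> q1, -b-> q2
  q1 = (a.(rec X. b.(a.X)\{a} + b.(a.X)\{b}))\{a} | (no moves)
  q2 = (a.(rec X. b.(a.X)\{a} + b.(a.X)\{b}))\{b} | -a-> q3
  q3 = (rec X. b.(a.X)\{a} + b.(a.X)\{b})\{b} | (no moves)
Executing a from P (initial set {p0}):
  [1] a ⇒ {p1}
  P completes σ.
Executing a from Q (initial set {q0}):
  [1] a ⇒ ∅  — Q cannot continue

a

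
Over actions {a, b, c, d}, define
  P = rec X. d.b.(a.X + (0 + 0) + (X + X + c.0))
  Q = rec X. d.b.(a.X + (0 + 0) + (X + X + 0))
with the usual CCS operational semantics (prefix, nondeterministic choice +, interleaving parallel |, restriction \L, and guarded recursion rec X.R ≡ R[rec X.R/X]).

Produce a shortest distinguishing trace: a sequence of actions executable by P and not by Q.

P's transition system — 4 states:
  u0 = rec X. d.b.(a.X + (0 + 0) + (X + X + c.0)) → =d=> u1
  u1 = b.(a.(rec X. d.b.(a.X + (0 + 0) + (X + X + c.0))) + (0 + 0) + ((rec X. d.b.(a.X + (0 + 0) + (X + X + c.0))) + (rec X. d.b.(a.X + (0 + 0) + (X + X + c.0))) + c.0)) → =b=> u2
  u2 = a.(rec X. d.b.(a.X + (0 + 0) + (X + X + c.0))) + (0 + 0) + ((rec X. d.b.(a.X + (0 + 0) + (X + X + c.0))) + (rec X. d.b.(a.X + (0 + 0) + (X + X + c.0))) + c.0) → =a=> u0, =c=> u3, =d=> u1
  u3 = 0 → stopped
Q's transition system — 3 states:
  v0 = rec X. d.b.(a.X + (0 + 0) + (X + X + 0)) → =d=> v1
  v1 = b.(a.(rec X. d.b.(a.X + (0 + 0) + (X + X + 0))) + (0 + 0) + ((rec X. d.b.(a.X + (0 + 0) + (X + X + 0))) + (rec X. d.b.(a.X + (0 + 0) + (X + X + 0))) + 0)) → =b=> v2
  v2 = a.(rec X. d.b.(a.X + (0 + 0) + (X + X + 0))) + (0 + 0) + ((rec X. d.b.(a.X + (0 + 0) + (X + X + 0))) + (rec X. d.b.(a.X + (0 + 0) + (X + X + 0))) + 0) → =a=> v0, =d=> v1
Run σ = ⟨dbc⟩ on P: start {u0}
  step 1 (d): {u1}
  step 2 (b): {u2}
  step 3 (c): {u3}
  — P admits the full trace.
Run σ = ⟨dbc⟩ on Q: start {v0}
  step 1 (d): {v1}
  step 2 (b): {v2}
  step 3 (c): no successor for Q

dbc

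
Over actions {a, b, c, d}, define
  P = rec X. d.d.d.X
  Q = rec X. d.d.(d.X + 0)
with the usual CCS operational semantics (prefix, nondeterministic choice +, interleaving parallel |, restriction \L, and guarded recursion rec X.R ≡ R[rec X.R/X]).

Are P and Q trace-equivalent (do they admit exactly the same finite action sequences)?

Reachable graph of P (3 states):
  p0 = rec X. d.d.d.X has moves ··d··> p1
  p1 = d.d.(rec X. d.d.d.X) has moves ··d··> p2
  p2 = d.(rec X. d.d.d.X) has moves ··d··> p0
Reachable graph of Q (3 states):
  q0 = rec X. d.d.(d.X + 0) has moves ··d··> q1
  q1 = d.(d.(rec X. d.d.(d.X + 0)) + 0) has moves ··d··> q2
  q2 = d.(rec X. d.d.(d.X + 0)) + 0 has moves ··d··> q0
Bisimilarity quotient blocks:
  B0 = {p0, p1, p2, q0, q1, q2}
p0 ∈ B0, q0 ∈ B0 → same block
Bisimilar ⇒ trace-equivalent.

traces(P) = traces(Q)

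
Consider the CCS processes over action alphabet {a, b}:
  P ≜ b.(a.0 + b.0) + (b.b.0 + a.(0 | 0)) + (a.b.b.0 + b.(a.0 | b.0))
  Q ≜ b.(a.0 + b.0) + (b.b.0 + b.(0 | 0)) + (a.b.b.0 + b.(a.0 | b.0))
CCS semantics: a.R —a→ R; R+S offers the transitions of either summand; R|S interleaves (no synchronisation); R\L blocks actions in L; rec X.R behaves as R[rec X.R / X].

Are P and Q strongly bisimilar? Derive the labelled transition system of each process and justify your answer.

Reachable graph of P (9 states):
  p0 = b.(a.0 + b.0) + (b.b.0 + a.(0 | 0)) + (a.b.b.0 + b.(a.0 | b.0)) has moves -a-> p1, -a-> p2, -b-> p3, -b-> p4, -b-> p5
  p1 = 0 | 0 has moves ∅
  p2 = b.b.0 has moves -b-> p5
  p3 = a.0 + b.0 has moves -a-> p6, -b-> p6
  p4 = a.0 | b.0 has moves -a-> p7, -b-> p8
  p5 = b.0 has moves -b-> p6
  p6 = 0 has moves ∅
  p7 = 0 | b.0 has moves -b-> p1
  p8 = a.0 | 0 has moves -a-> p1
Reachable graph of Q (9 states):
  q0 = b.(a.0 + b.0) + (b.b.0 + b.(0 | 0)) + (a.b.b.0 + b.(a.0 | b.0)) has moves -a-> q1, -b-> q2, -b-> q3, -b-> q4, -b-> q5
  q1 = b.b.0 has moves -b-> q5
  q2 = 0 | 0 has moves ∅
  q3 = a.0 + b.0 has moves -a-> q6, -b-> q6
  q4 = a.0 | b.0 has moves -a-> q7, -b-> q8
  q5 = b.0 has moves -b-> q6
  q6 = 0 has moves ∅
  q7 = 0 | b.0 has moves -b-> q2
  q8 = a.0 | 0 has moves -a-> q2
Coarsest stable partition (strong bisimilarity classes):
  B0 = {p0}
  B1 = {p5, p7, q5, q7}
  B2 = {p1, p6, q2, q6}
  B3 = {p3, q3}
  B4 = {p4, q4}
  B5 = {p8, q8}
  B6 = {p2, q1}
  B7 = {q0}
p0 ∈ B0, q0 ∈ B7 → different blocks

P ≁ Q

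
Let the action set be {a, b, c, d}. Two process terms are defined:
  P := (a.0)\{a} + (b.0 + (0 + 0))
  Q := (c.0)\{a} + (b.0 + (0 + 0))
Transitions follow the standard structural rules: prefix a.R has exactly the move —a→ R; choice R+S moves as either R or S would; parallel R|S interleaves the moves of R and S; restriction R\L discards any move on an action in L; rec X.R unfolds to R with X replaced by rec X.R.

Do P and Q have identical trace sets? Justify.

LTS(P): 2 reachable states
  s0 = (a.0)\{a} + (b.0 + (0 + 0)) → —b→ s1
  s1 = 0 → ∅
LTS(Q): 3 reachable states
  t0 = (c.0)\{a} + (b.0 + (0 + 0)) → —b→ t1, —c→ t2
  t1 = 0 → ∅
  t2 = 0\{a} → ∅
Run σ = ⟨c⟩ on Q: start {t0}
  after c @ step 1: {t2}
  ✓ Q
Run σ = ⟨c⟩ on P: start {s0}
  after c @ step 1: no successor for P

trace-distinct — witness ⟨c⟩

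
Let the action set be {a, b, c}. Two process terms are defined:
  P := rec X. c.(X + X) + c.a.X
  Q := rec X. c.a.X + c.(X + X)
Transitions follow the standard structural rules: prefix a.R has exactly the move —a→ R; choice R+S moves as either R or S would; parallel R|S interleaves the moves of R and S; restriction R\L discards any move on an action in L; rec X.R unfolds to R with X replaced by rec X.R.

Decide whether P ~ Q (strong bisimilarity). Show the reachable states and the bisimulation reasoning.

Reachable graph of P (3 states):
  s0 = rec X. c.(X + X) + c.a.X ⊢ —c→ s1, —c→ s2
  s1 = (rec X. c.(X + X) + c.a.X) + (rec X. c.(X + X) + c.a.X) ⊢ —c→ s1, —c→ s2
  s2 = a.(rec X. c.(X + X) + c.a.X) ⊢ —a→ s0
Reachable graph of Q (3 states):
  t0 = rec X. c.a.X + c.(X + X) ⊢ —c→ t1, —c→ t2
  t1 = (rec X. c.a.X + c.(X + X)) + (rec X. c.a.X + c.(X + X)) ⊢ —c→ t1, —c→ t2
  t2 = a.(rec X. c.a.X + c.(X + X)) ⊢ —a→ t0
Coarsest stable partition (strong bisimilarity classes):
  B0 = {s0, s1, t0, t1}
  B1 = {s2, t2}
s0 ∈ B0, t0 ∈ B0 → same block

bisimilar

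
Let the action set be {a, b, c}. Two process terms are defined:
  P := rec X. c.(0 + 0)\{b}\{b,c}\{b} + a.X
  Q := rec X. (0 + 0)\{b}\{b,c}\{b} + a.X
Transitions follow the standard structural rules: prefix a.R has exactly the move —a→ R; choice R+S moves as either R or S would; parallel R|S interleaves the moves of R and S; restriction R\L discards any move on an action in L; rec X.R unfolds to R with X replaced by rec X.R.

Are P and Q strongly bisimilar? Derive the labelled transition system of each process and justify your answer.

NO

LTS(P): 2 reachable states
  s0 = rec X. c.(0 + 0)\{b}\{b,c}\{b} + a.X has moves =a=> s0, =c=> s1
  s1 = (0 + 0)\{b}\{b,c}\{b} has moves ·
LTS(Q): 1 reachable states
  t0 = rec X. (0 + 0)\{b}\{b,c}\{b} + a.X has moves =a=> t0
Partition-refinement fixed point:
  B0 = {s0}
  B1 = {s1}
  B2 = {t0}
s0 ∈ B0, t0 ∈ B2 → different blocks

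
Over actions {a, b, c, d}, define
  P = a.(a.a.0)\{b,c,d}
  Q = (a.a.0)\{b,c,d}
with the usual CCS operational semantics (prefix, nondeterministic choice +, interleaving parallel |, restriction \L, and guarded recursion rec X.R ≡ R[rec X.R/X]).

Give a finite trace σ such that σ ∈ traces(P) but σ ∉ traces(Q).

P's transition system — 4 states:
  p0 = a.(a.a.0)\{b,c,d} ⊢ -a-> p1
  p1 = (a.a.0)\{b,c,d} ⊢ -a-> p2
  p2 = (a.0)\{b,c,d} ⊢ -a-> p3
  p3 = 0\{b,c,d} ⊢ (no moves)
Q's transition system — 3 states:
  q0 = (a.a.0)\{b,c,d} ⊢ -a-> q1
  q1 = (a.0)\{b,c,d} ⊢ -a-> q2
  q2 = 0\{b,c,d} ⊢ (no moves)
Run σ = ⟨aaa⟩ on P: start {p0}
  after a @ step 1: {p1}
  after a @ step 2: {p2}
  after a @ step 3: {p3}
  ✓ P
Run σ = ⟨aaa⟩ on Q: start {q0}
  after a @ step 1: {q1}
  after a @ step 2: {q2}
  after a @ step 3: ∅ (Q stuck)

aaa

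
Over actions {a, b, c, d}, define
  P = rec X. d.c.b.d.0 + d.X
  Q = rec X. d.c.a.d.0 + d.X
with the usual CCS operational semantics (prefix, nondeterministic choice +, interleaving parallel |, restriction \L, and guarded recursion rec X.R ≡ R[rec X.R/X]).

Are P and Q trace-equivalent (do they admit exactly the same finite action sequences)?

P's transition system — 5 states:
  p0 = rec X. d.c.b.d.0 + d.X ⊢ ··d··> p0, ··d··> p1
  p1 = c.b.d.0 ⊢ ··c··> p2
  p2 = b.d.0 ⊢ ··b··> p3
  p3 = d.0 ⊢ ··d··> p4
  p4 = 0 ⊢ stopped
Q's transition system — 5 states:
  q0 = rec X. d.c.a.d.0 + d.X ⊢ ··d··> q0, ··d··> q1
  q1 = c.a.d.0 ⊢ ··c··> q2
  q2 = a.d.0 ⊢ ··a··> q3
  q3 = d.0 ⊢ ··d··> q4
  q4 = 0 ⊢ stopped
Run σ = ⟨dcb⟩ on P: start {p0}
  step 1 (d): {p0, p1}
  step 2 (c): {p2}
  step 3 (b): {p3}
  ✓ P
Run σ = ⟨dcb⟩ on Q: start {q0}
  step 1 (d): {q0, q1}
  step 2 (c): {q2}
  step 3 (b): no successor for Q

NO — witness ⟨dcb⟩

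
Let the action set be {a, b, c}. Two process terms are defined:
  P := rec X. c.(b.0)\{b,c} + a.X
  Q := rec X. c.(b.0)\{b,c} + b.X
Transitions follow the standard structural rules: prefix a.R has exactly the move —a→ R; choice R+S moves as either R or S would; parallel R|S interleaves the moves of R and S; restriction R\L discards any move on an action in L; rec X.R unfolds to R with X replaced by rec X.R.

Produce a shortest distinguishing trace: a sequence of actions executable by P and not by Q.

P's transition system — 2 states:
  p0 = rec X. c.(b.0)\{b,c} + a.X :: —a→ p0, —c→ p1
  p1 = (b.0)\{b,c} :: stopped
Q's transition system — 2 states:
  q0 = rec X. c.(b.0)\{b,c} + b.X :: —b→ q0, —c→ q1
  q1 = (b.0)\{b,c} :: stopped
Executing a from P (initial set {p0}):
  after a @ step 1: {p0}
  P completes σ.
Executing a from Q (initial set {q0}):
  after a @ step 1: ∅ (Q stuck)

a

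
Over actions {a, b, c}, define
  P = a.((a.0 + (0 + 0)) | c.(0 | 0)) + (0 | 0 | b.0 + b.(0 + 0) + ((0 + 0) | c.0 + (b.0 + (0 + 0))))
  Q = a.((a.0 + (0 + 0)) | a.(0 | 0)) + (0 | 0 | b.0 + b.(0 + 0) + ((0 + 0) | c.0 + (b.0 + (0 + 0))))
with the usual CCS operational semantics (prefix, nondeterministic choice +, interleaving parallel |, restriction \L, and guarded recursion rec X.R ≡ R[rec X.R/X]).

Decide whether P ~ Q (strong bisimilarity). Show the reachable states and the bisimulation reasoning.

not bisimilar

Reachable graph of P (9 states):
  u0 = a.((a.0 + (0 + 0)) | c.(0 | 0)) + (0 | 0 | b.0 + b.(0 + 0) + ((0 + 0) | c.0 + (b.0 + (0 + 0)))) | --a--▸ u1, --b--▸ u2, --b--▸ u3, --b--▸ u4, --c--▸ u5
  u1 = (a.0 + (0 + 0)) | c.(0 | 0) | --a--▸ u6, --c--▸ u7
  u2 = 0 | stopped
  u3 = 0 + 0 | stopped
  u4 = 0 | 0 | 0 | stopped
  u5 = (0 + 0) | 0 | stopped
  u6 = 0 | c.(0 | 0) | --c--▸ u8
  u7 = (a.0 + (0 + 0)) | (0 | 0) | --a--▸ u8
  u8 = 0 | (0 | 0) | stopped
Reachable graph of Q (9 states):
  v0 = a.((a.0 + (0 + 0)) | a.(0 | 0)) + (0 | 0 | b.0 + b.(0 + 0) + ((0 + 0) | c.0 + (b.0 + (0 + 0)))) | --a--▸ v1, --b--▸ v2, --b--▸ v3, --b--▸ v4, --c--▸ v5
  v1 = (a.0 + (0 + 0)) | a.(0 | 0) | --a--▸ v6, --a--▸ v7
  v2 = 0 | stopped
  v3 = 0 + 0 | stopped
  v4 = 0 | 0 | 0 | stopped
  v5 = (0 + 0) | 0 | stopped
  v6 = (a.0 + (0 + 0)) | (0 | 0) | --a--▸ v8
  v7 = 0 | a.(0 | 0) | --a--▸ v8
  v8 = 0 | (0 | 0) | stopped
Partition-refinement fixed point:
  B0 = {u0}
  B1 = {u1}
  B2 = {u7, v6, v7}
  B3 = {u2, u3, u4, u5, u8, v2, v3, v4, v5, v8}
  B4 = {u6}
  B5 = {v0}
  B6 = {v1}
u0 ∈ B0, v0 ∈ B5 → different blocks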